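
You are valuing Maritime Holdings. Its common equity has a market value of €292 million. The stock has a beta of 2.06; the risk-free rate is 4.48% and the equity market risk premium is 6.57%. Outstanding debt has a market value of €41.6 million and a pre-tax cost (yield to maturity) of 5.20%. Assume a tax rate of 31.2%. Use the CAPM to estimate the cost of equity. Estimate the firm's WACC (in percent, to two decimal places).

Cost of equity via CAPM: Re = 4.48% + 2.06 × 6.57% = 18.0142%.
Total capital V = 292 + 41.6 = 333.6.
Equity: weight = 292/333.6 = 0.8753; cost = 18.0142%.
Debt: weight = 41.6/333.6 = 0.1247; after-tax cost = 5.2% × (1 − 31.2%) = 3.5776%.
WACC = 0.8753 × 18.0142% + 0.1247 × 3.5776% = 16.2140%.

16.21%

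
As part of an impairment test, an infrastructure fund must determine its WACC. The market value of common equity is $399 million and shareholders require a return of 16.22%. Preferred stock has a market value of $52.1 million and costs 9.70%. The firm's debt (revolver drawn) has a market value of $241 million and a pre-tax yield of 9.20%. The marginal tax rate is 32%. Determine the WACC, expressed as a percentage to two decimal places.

12.26%

Total capital V = 399 + 52.1 + 241 = 692.1.
Equity: weight = 399/692.1 = 0.5765; cost = 16.22%.
Preferred: weight = 52.1/692.1 = 0.0753; cost = 9.7%.
Revolver drawn: weight = 241/692.1 = 0.3482; after-tax cost = 9.2% × (1 − 32%) = 6.2560%.
WACC = 0.5765 × 16.2200% + 0.0753 × 9.7000% + 0.3482 × 6.2560% = 12.2596%.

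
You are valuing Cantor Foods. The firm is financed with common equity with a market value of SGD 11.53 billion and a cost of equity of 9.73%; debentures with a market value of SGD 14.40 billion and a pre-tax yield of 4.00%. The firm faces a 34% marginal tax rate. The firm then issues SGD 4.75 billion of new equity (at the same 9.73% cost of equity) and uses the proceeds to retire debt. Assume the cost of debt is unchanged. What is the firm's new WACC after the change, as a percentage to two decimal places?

After the change:
Total capital V = 16.28 + 9.65 = 25.93.
Equity: weight = 16.28/25.93 = 0.6278; cost = 9.73%.
Debentures: weight = 9.65/25.93 = 0.3722; after-tax cost = 4% × (1 − 34%) = 2.6400%.
WACC = 0.6278 × 9.7300% + 0.3722 × 2.6400% = 7.0914%.

7.09%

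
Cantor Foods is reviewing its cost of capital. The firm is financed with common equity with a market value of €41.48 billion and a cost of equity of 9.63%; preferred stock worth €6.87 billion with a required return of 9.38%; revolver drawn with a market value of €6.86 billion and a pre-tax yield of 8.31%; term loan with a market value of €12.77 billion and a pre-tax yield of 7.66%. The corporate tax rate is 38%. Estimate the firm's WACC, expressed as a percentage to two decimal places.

8.24%

Total capital V = 41.48 + 6.87 + 6.86 + 12.77 = 67.98.
Equity: weight = 41.48/67.98 = 0.6102; cost = 9.63%.
Preferred: weight = 6.87/67.98 = 0.1011; cost = 9.38%.
Revolver drawn: weight = 6.86/67.98 = 0.1009; after-tax cost = 8.31% × (1 − 38%) = 5.1522%.
Term loan: weight = 12.77/67.98 = 0.1878; after-tax cost = 7.66% × (1 − 38%) = 4.7492%.
WACC = 0.6102 × 9.6300% + 0.1011 × 9.3800% + 0.1009 × 5.1522% + 0.1878 × 4.7492% = 8.2360%.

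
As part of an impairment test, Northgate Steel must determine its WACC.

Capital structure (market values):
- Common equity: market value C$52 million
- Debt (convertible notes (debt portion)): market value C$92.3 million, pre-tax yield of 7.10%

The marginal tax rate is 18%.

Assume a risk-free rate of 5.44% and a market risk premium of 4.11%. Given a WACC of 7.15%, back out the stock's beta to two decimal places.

0.99

Total capital V = 52 + 92.3 = 144.3.
Equity weight = 52/144.3 = 0.3604.
Convertible notes (debt portion) weight = 92.3/144.3 = 0.6396.
Debt contribution = 0.6396 × 7.1% × (1 − 18%) = 3.7240%.
Required equity contribution = 7.15% − 3.7240% = 3.4260%  ⇒  Re = 9.5072%.
CAPM: 9.5072% = 5.44% + β × 4.11%  ⇒  β = 0.9896.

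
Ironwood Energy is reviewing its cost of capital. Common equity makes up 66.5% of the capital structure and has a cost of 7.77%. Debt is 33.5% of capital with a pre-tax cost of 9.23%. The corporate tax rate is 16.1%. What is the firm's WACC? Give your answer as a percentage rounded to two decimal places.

7.76%

After-tax cost of debt = 9.23% × (1 − 16.1%) = 7.7440%.
WACC = 0.665 × 7.7700% + 0.335 × 7.7440% = 7.7613%.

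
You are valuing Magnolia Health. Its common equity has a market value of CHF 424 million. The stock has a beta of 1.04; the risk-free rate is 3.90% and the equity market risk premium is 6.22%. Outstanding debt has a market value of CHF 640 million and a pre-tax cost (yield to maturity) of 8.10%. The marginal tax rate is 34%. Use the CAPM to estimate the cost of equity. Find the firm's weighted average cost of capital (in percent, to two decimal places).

Cost of equity via CAPM: Re = 3.9% + 1.04 × 6.22% = 10.3688%.
Total capital V = 424 + 640 = 1064.
Equity: weight = 424/1064 = 0.3985; cost = 10.3688%.
Debt: weight = 640/1064 = 0.6015; after-tax cost = 8.1% × (1 − 34%) = 5.3460%.
WACC = 0.3985 × 10.3688% + 0.6015 × 5.3460% = 7.3476%.

7.35%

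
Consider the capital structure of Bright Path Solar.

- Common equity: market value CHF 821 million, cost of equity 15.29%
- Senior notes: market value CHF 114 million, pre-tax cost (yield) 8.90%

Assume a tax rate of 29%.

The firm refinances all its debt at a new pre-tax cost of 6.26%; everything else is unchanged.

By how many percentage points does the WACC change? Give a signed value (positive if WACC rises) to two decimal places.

Current WACC:
Total capital V = 821 + 114 = 935.
Equity: weight = 821/935 = 0.8781; cost = 15.29%.
Senior notes: weight = 114/935 = 0.1219; after-tax cost = 8.9% × (1 − 29%) = 6.3190%.
WACC = 0.8781 × 15.2900% + 0.1219 × 6.3190% = 14.1962%.
After the change:
Total capital V = 821 + 114 = 935.
Equity: weight = 821/935 = 0.8781; cost = 15.29%.
Senior notes: weight = 114/935 = 0.1219; after-tax cost = 6.26% × (1 − 29%) = 4.4446%.
WACC = 0.8781 × 15.2900% + 0.1219 × 4.4446% = 13.9677%.
Change in WACC = 13.9677% − 14.1962% = -0.2285 pp.

-0.23 pp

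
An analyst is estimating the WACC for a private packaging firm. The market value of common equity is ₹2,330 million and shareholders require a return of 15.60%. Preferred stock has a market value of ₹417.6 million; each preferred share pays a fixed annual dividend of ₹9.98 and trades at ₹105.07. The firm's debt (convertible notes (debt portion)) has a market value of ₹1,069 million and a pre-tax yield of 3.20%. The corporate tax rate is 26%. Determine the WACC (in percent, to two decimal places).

11.23%

Cost of preferred: Rp = 9.98 / 105.07 = 9.4984%.
Total capital V = 2330 + 417.6 + 1069 = 3816.6.
Equity: weight = 2330/3816.6 = 0.6105; cost = 15.6%.
Preferred: weight = 417.6/3816.6 = 0.1094; cost = 9.4984%.
Convertible notes (debt portion): weight = 1069/3816.6 = 0.2801; after-tax cost = 3.2% × (1 − 26%) = 2.3680%.
WACC = 0.6105 × 15.6000% + 0.1094 × 9.4984% + 0.2801 × 2.3680% = 11.2262%.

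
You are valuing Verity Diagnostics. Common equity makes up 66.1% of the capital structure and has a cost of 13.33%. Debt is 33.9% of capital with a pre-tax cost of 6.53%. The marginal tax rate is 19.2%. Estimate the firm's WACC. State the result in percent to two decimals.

10.60%

After-tax cost of debt = 6.53% × (1 − 19.2%) = 5.2762%.
WACC = 0.661 × 13.3300% + 0.339 × 5.2762% = 10.5998%.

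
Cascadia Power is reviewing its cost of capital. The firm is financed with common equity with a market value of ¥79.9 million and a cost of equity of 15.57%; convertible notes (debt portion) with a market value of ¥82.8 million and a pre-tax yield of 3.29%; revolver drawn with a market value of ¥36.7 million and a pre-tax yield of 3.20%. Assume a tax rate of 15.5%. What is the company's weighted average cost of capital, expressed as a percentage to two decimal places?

Total capital V = 79.9 + 82.8 + 36.7 = 199.4.
Equity: weight = 79.9/199.4 = 0.4007; cost = 15.57%.
Convertible notes (debt portion): weight = 82.8/199.4 = 0.4152; after-tax cost = 3.29% × (1 − 15.5%) = 2.7801%.
Revolver drawn: weight = 36.7/199.4 = 0.1841; after-tax cost = 3.2% × (1 − 15.5%) = 2.7040%.
WACC = 0.4007 × 15.5700% + 0.4152 × 2.7801% + 0.1841 × 2.7040% = 7.8910%.

7.89%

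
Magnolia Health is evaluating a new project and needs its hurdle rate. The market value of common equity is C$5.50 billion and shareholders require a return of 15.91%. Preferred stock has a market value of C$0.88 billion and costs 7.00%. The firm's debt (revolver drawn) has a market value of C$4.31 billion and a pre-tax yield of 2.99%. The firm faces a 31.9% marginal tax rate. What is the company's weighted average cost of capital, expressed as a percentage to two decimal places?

Total capital V = 5.5 + 0.88 + 4.31 = 10.69.
Equity: weight = 5.5/10.69 = 0.5145; cost = 15.91%.
Preferred: weight = 0.88/10.69 = 0.0823; cost = 7%.
Revolver drawn: weight = 4.31/10.69 = 0.4032; after-tax cost = 2.99% × (1 − 31.9%) = 2.0362%.
WACC = 0.5145 × 15.9100% + 0.0823 × 7.0000% + 0.4032 × 2.0362% = 9.5829%.

9.58%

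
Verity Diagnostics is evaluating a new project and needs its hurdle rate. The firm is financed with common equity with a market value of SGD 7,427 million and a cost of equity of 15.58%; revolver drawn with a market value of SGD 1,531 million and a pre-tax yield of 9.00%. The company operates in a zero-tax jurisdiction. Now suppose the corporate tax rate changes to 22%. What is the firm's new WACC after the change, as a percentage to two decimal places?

After the change:
Total capital V = 7427 + 1531 = 8958.
Equity: weight = 7427/8958 = 0.8291; cost = 15.58%.
Revolver drawn: weight = 1531/8958 = 0.1709; after-tax cost = 9% × (1 − 22%) = 7.0200%.
WACC = 0.8291 × 15.5800% + 0.1709 × 7.0200% = 14.1170%.

14.12%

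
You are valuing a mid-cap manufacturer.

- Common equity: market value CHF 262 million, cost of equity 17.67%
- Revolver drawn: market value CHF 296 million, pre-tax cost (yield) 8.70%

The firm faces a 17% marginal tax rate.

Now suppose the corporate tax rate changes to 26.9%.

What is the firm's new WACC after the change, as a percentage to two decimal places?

After the change:
Total capital V = 262 + 296 = 558.
Equity: weight = 262/558 = 0.4695; cost = 17.67%.
Revolver drawn: weight = 296/558 = 0.5305; after-tax cost = 8.7% × (1 − 26.9%) = 6.3597%.
WACC = 0.4695 × 17.6700% + 0.5305 × 6.3597% = 11.6703%.

11.67%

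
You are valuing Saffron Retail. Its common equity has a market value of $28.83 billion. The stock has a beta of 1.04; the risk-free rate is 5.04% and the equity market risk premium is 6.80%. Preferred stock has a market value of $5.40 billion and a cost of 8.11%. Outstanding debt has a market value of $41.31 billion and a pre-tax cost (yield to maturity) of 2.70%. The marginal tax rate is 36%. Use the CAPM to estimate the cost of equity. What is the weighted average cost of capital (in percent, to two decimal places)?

6.15%

Cost of equity via CAPM: Re = 5.04% + 1.04 × 6.8% = 12.1120%.
Total capital V = 28.83 + 5.4 + 41.31 = 75.54.
Equity: weight = 28.83/75.54 = 0.3817; cost = 12.112%.
Preferred: weight = 5.4/75.54 = 0.0715; cost = 8.11%.
Debt: weight = 41.31/75.54 = 0.5469; after-tax cost = 2.7% × (1 − 36%) = 1.7280%.
WACC = 0.3817 × 12.1120% + 0.0715 × 8.1100% + 0.5469 × 1.7280% = 6.1473%.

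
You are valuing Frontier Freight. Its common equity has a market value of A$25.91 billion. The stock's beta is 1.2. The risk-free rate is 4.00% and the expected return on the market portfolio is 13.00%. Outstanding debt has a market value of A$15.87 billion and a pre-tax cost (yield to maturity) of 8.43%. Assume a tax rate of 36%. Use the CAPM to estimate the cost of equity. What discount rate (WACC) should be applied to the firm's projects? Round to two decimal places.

Market risk premium = 13.0% − 4.0% = 9.0%.
Cost of equity via CAPM: Re = 4.0% + 1.2 × 9.0% = 14.8000%.
Total capital V = 25.91 + 15.87 = 41.78.
Equity: weight = 25.91/41.78 = 0.6202; cost = 14.8%.
Debt: weight = 15.87/41.78 = 0.3798; after-tax cost = 8.43% × (1 − 36%) = 5.3952%.
WACC = 0.6202 × 14.8000% + 0.3798 × 5.3952% = 11.2276%.

11.23%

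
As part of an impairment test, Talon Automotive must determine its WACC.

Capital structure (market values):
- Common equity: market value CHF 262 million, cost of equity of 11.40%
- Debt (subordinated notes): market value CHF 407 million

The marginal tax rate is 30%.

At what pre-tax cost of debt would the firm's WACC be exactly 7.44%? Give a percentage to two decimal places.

Total capital V = 262 + 407 = 669.
Equity weight = 262/669 = 0.3916.
Subordinated notes weight = 407/669 = 0.6084.
Equity contribution = 0.3916 × 11.4% = 4.4646%.
Remaining for debt = 7.44% − 4.4646% = 2.9754%.
Rd × (1 − 30%) × 0.6084 = 2.9754%  ⇒  Rd = 6.9869%.

6.99%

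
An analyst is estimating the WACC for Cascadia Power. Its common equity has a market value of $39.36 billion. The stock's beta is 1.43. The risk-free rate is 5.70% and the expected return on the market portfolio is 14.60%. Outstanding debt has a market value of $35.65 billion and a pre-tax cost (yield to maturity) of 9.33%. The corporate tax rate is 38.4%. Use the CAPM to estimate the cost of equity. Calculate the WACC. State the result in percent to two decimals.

Market risk premium = 14.6% − 5.7% = 8.9%.
Cost of equity via CAPM: Re = 5.7% + 1.43 × 8.9% = 18.4270%.
Total capital V = 39.36 + 35.65 = 75.01.
Equity: weight = 39.36/75.01 = 0.5247; cost = 18.427%.
Debt: weight = 35.65/75.01 = 0.4753; after-tax cost = 9.33% × (1 − 38.4%) = 5.7473%.
WACC = 0.5247 × 18.4270% + 0.4753 × 5.7473% = 12.4007%.

12.40%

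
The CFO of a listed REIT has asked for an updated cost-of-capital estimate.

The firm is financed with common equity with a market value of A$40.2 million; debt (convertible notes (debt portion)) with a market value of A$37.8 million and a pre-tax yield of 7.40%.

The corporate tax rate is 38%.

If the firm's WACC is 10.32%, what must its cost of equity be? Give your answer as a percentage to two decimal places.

Total capital V = 40.2 + 37.8 = 78.
Equity weight = 40.2/78 = 0.5154.
Convertible notes (debt portion) weight = 37.8/78 = 0.4846.
Debt contribution = 0.4846 × 7.4% × (1 − 38%) = 2.2234%.
Required equity contribution = 10.32% − 2.2234% = 8.0966%.
Re = 8.0966% / 0.5154 = 15.7098%.

15.71%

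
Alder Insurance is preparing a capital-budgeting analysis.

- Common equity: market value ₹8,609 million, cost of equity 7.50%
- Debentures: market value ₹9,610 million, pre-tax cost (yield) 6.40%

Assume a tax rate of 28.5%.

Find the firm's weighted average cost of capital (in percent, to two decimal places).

Total capital V = 8609 + 9610 = 18219.
Equity: weight = 8609/18219 = 0.4725; cost = 7.5%.
Debentures: weight = 9610/18219 = 0.5275; after-tax cost = 6.4% × (1 − 28.5%) = 4.5760%.
WACC = 0.4725 × 7.5000% + 0.5275 × 4.5760% = 5.9577%.

5.96%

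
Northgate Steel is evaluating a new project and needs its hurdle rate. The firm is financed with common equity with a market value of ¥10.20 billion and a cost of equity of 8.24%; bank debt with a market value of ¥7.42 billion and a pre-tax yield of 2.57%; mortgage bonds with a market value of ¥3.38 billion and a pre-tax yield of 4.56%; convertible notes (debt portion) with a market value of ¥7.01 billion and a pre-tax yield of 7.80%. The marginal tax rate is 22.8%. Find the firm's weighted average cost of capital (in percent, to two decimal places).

Total capital V = 10.2 + 7.42 + 3.38 + 7.01 = 28.01.
Equity: weight = 10.2/28.01 = 0.3642; cost = 8.24%.
Bank debt: weight = 7.42/28.01 = 0.2649; after-tax cost = 2.57% × (1 − 22.8%) = 1.9840%.
Mortgage bonds: weight = 3.38/28.01 = 0.1207; after-tax cost = 4.56% × (1 − 22.8%) = 3.5203%.
Convertible notes (debt portion): weight = 7.01/28.01 = 0.2503; after-tax cost = 7.8% × (1 − 22.8%) = 6.0216%.
WACC = 0.3642 × 8.2400% + 0.2649 × 1.9840% + 0.1207 × 3.5203% + 0.2503 × 6.0216% = 5.4580%.

5.46%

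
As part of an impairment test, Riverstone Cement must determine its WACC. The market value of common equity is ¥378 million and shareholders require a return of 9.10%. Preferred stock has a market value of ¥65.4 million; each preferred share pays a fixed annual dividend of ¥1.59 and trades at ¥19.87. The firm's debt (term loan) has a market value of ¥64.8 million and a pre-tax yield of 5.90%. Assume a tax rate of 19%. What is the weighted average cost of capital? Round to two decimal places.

8.41%

Cost of preferred: Rp = 1.59 / 19.87 = 8.0020%.
Total capital V = 378 + 65.4 + 64.8 = 508.2.
Equity: weight = 378/508.2 = 0.7438; cost = 9.1%.
Preferred: weight = 65.4/508.2 = 0.1287; cost = 8.002%.
Term loan: weight = 64.8/508.2 = 0.1275; after-tax cost = 5.9% × (1 − 19%) = 4.7790%.
WACC = 0.7438 × 9.1000% + 0.1287 × 8.0020% + 0.1275 × 4.7790% = 8.4077%.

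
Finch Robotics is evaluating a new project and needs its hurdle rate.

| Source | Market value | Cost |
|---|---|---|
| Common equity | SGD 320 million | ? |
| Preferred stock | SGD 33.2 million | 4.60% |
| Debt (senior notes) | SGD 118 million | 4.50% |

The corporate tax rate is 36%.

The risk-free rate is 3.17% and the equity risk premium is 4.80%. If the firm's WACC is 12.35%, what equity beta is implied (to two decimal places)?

Total capital V = 320 + 33.2 + 118 = 471.2.
Equity weight = 320/471.2 = 0.6791.
Preferred weight = 33.2/471.2 = 0.0705.
Senior notes weight = 118/471.2 = 0.2504.
Debt contribution = 0.2504 × 4.5% × (1 − 36%) = 0.7212%.
Preferred contribution = 0.0705 × 4.6% = 0.3241%.
Required equity contribution = 12.35% − 1.0453% = 11.3047%  ⇒  Re = 16.6461%.
CAPM: 16.6461% = 3.17% + β × 4.8%  ⇒  β = 2.8075.

2.81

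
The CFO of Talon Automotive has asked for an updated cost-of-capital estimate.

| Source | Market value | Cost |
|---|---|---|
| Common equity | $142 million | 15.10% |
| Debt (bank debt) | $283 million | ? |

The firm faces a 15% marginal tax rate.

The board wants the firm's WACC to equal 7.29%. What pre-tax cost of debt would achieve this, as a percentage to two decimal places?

Total capital V = 142 + 283 = 425.
Equity weight = 142/425 = 0.3341.
Bank debt weight = 283/425 = 0.6659.
Equity contribution = 0.3341 × 15.1% = 5.0452%.
Remaining for debt = 7.29% − 5.0452% = 2.2448%.
Rd × (1 − 15%) × 0.6659 = 2.2448%  ⇒  Rd = 3.9661%.

3.97%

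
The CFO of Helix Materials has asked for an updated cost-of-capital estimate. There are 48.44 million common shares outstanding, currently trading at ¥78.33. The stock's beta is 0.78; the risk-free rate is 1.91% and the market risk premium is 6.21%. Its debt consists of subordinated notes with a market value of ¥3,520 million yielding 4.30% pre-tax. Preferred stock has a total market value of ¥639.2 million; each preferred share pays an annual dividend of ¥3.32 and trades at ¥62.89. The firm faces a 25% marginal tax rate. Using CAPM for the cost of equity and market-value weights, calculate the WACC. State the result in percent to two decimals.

Cost of equity via CAPM: Re = 1.91% + 0.78 × 6.21% = 6.7538%.
Cost of preferred: Rp = 3.32 / 62.89 = 5.2791%.
Market value of equity E = 78.33 × 48.44m = 3794.3052m.
Total capital V = 3794.3052 + 639.2 + 3520 = 7953.5052.
Equity: weight = 3794.3052/7953.5052 = 0.4771; cost = 6.7538%.
Preferred: weight = 639.2/7953.5052 = 0.0804; cost = 5.2791%.
Subordinated notes: weight = 3520/7953.5052 = 0.4426; after-tax cost = 4.3% × (1 − 25%) = 3.2250%.
WACC = 0.4771 × 6.7538% + 0.0804 × 5.2791% + 0.4426 × 3.2250% = 5.0735%.

5.07%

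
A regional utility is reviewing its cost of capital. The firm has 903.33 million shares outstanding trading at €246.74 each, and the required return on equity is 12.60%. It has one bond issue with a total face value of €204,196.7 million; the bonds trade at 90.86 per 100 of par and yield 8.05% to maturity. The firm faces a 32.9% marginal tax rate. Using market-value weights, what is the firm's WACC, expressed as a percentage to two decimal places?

9.33%

Market value of equity E = 246.74 × 903.33m = 222887.6442m. Market value of debt D = 204196.7m × 90.86/100 = 185533.12162m.
Total capital V = 222887.6442 + 185533.12162 = 408420.76582.
Equity: weight = 222887.6442/408420.76582 = 0.5457; cost = 12.6%.
Bonds outstanding: weight = 185533.12162/408420.76582 = 0.4543; after-tax cost = 8.05% × (1 − 32.9%) = 5.4016%.
WACC = 0.5457 × 12.6000% + 0.4543 × 5.4016% = 9.3300%.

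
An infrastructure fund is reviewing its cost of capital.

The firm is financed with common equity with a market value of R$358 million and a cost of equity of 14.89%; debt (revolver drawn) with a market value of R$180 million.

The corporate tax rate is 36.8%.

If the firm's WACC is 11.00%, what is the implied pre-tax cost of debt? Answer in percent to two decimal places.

Total capital V = 358 + 180 = 538.
Equity weight = 358/538 = 0.6654.
Revolver drawn weight = 180/538 = 0.3346.
Equity contribution = 0.6654 × 14.89% = 9.9082%.
Remaining for debt = 11.0% − 9.9082% = 1.0918%.
Rd × (1 − 36.8%) × 0.3346 = 1.0918%  ⇒  Rd = 5.1633%.

5.16%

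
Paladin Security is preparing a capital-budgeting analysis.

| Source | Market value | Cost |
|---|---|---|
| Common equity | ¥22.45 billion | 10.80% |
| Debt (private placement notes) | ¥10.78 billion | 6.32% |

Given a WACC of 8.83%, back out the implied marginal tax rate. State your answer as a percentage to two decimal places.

Total capital V = 22.45 + 10.78 = 33.23.
Equity weight = 22.45/33.23 = 0.6756.
Private placement notes weight = 10.78/33.23 = 0.3244.
Equity contribution = 0.6756 × 10.8% = 7.2964%.
Debt contribution must be 8.83% − 7.2964% = 1.5336%.
0.3244 × 6.32% × (1 − T) = 1.5336%  ⇒  (1 − T) = 0.7480.
T = 25.2001%.

25.20%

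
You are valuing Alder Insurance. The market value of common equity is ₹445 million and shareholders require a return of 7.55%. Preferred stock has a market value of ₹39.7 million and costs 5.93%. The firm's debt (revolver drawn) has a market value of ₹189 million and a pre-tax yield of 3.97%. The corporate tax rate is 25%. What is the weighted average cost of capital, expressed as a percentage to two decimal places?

6.17%

Total capital V = 445 + 39.7 + 189 = 673.7.
Equity: weight = 445/673.7 = 0.6605; cost = 7.55%.
Preferred: weight = 39.7/673.7 = 0.0589; cost = 5.93%.
Revolver drawn: weight = 189/673.7 = 0.2805; after-tax cost = 3.97% × (1 − 25%) = 2.9775%.
WACC = 0.6605 × 7.5500% + 0.0589 × 5.9300% + 0.2805 × 2.9775% = 6.1718%.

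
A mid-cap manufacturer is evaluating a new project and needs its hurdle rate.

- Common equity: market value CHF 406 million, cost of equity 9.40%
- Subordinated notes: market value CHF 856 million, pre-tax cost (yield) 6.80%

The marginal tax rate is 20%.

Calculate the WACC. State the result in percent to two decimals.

Total capital V = 406 + 856 = 1262.
Equity: weight = 406/1262 = 0.3217; cost = 9.4%.
Subordinated notes: weight = 856/1262 = 0.6783; after-tax cost = 6.8% × (1 − 20%) = 5.4400%.
WACC = 0.3217 × 9.4000% + 0.6783 × 5.4400% = 6.7140%.

6.71%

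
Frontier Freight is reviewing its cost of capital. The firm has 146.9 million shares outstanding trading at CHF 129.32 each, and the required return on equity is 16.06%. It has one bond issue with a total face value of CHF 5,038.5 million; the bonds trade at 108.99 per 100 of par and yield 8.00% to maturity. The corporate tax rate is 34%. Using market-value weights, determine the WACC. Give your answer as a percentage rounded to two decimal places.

13.64%

Market value of equity E = 129.32 × 146.9m = 18997.108m. Market value of debt D = 5038.5m × 108.99/100 = 5491.46115m.
Total capital V = 18997.108 + 5491.46115 = 24488.56915.
Equity: weight = 18997.108/24488.56915 = 0.7758; cost = 16.06%.
Bonds outstanding: weight = 5491.46115/24488.56915 = 0.2242; after-tax cost = 8% × (1 − 34%) = 5.2800%.
WACC = 0.7758 × 16.0600% + 0.2242 × 5.2800% = 13.6426%.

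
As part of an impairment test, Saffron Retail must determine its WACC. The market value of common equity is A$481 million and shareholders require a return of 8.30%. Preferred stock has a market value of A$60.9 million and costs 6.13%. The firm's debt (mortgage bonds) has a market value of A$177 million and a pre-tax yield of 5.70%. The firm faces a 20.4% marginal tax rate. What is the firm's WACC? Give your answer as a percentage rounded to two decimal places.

7.19%

Total capital V = 481 + 60.9 + 177 = 718.9.
Equity: weight = 481/718.9 = 0.6691; cost = 8.3%.
Preferred: weight = 60.9/718.9 = 0.0847; cost = 6.13%.
Mortgage bonds: weight = 177/718.9 = 0.2462; after-tax cost = 5.7% × (1 − 20.4%) = 4.5372%.
WACC = 0.6691 × 8.3000% + 0.0847 × 6.1300% + 0.2462 × 4.5372% = 7.1897%.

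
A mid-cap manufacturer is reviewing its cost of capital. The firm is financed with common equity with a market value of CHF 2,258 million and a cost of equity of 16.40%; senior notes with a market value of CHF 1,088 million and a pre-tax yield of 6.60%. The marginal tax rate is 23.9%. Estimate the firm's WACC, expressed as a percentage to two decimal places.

12.70%

Total capital V = 2258 + 1088 = 3346.
Equity: weight = 2258/3346 = 0.6748; cost = 16.4%.
Senior notes: weight = 1088/3346 = 0.3252; after-tax cost = 6.6% × (1 − 23.9%) = 5.0226%.
WACC = 0.6748 × 16.4000% + 0.3252 × 5.0226% = 12.7005%.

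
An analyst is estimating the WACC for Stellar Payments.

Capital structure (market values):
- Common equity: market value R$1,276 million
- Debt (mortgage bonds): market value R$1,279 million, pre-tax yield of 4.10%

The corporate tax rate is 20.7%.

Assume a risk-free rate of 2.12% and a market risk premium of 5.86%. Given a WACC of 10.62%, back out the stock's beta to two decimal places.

2.71

Total capital V = 1276 + 1279 = 2555.
Equity weight = 1276/2555 = 0.4994.
Mortgage bonds weight = 1279/2555 = 0.5006.
Debt contribution = 0.5006 × 4.1% × (1 − 20.7%) = 1.6276%.
Required equity contribution = 10.62% − 1.6276% = 8.9924%  ⇒  Re = 18.0060%.
CAPM: 18.0060% = 2.12% + β × 5.86%  ⇒  β = 2.7109.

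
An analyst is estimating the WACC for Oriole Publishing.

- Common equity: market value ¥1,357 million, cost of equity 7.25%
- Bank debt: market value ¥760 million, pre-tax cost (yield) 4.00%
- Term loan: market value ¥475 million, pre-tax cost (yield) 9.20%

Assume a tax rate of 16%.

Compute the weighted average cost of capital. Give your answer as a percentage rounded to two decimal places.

Total capital V = 1357 + 760 + 475 = 2592.
Equity: weight = 1357/2592 = 0.5235; cost = 7.25%.
Bank debt: weight = 760/2592 = 0.2932; after-tax cost = 4% × (1 − 16%) = 3.3600%.
Term loan: weight = 475/2592 = 0.1833; after-tax cost = 9.2% × (1 − 16%) = 7.7280%.
WACC = 0.5235 × 7.2500% + 0.2932 × 3.3600% + 0.1833 × 7.7280% = 6.1970%.

6.20%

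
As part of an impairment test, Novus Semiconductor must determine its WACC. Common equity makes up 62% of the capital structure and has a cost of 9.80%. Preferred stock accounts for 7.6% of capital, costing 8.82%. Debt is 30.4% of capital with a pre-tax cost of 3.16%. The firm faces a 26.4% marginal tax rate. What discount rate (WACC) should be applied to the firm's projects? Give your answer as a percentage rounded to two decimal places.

7.45%

After-tax cost of debt = 3.16% × (1 − 26.4%) = 2.3258%.
WACC = 0.620 × 9.8000% + 0.076 × 8.8200% + 0.304 × 2.3258% = 7.4534%.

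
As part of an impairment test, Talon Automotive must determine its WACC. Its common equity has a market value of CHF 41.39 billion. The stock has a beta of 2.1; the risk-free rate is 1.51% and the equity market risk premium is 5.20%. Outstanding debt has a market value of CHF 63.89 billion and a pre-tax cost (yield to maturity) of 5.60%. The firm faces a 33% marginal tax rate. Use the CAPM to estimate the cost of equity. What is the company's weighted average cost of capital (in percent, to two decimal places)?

Cost of equity via CAPM: Re = 1.51% + 2.1 × 5.2% = 12.4300%.
Total capital V = 41.39 + 63.89 = 105.28.
Equity: weight = 41.39/105.28 = 0.3931; cost = 12.43%.
Debt: weight = 63.89/105.28 = 0.6069; after-tax cost = 5.6% × (1 − 33%) = 3.7520%.
WACC = 0.3931 × 12.4300% + 0.6069 × 3.7520% = 7.1637%.

7.16%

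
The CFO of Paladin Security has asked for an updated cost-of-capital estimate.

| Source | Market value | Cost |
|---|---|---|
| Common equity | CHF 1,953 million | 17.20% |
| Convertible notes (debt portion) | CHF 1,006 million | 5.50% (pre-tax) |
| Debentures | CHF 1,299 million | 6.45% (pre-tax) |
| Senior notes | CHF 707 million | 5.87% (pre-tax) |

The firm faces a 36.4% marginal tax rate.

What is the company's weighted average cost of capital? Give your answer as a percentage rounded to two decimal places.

9.08%

Total capital V = 1953 + 1006 + 1299 + 707 = 4965.
Equity: weight = 1953/4965 = 0.3934; cost = 17.2%.
Convertible notes (debt portion): weight = 1006/4965 = 0.2026; after-tax cost = 5.5% × (1 − 36.4%) = 3.4980%.
Debentures: weight = 1299/4965 = 0.2616; after-tax cost = 6.45% × (1 − 36.4%) = 4.1022%.
Senior notes: weight = 707/4965 = 0.1424; after-tax cost = 5.87% × (1 − 36.4%) = 3.7333%.
WACC = 0.3934 × 17.2000% + 0.2026 × 3.4980% + 0.2616 × 4.1022% + 0.1424 × 3.7333% = 9.0793%.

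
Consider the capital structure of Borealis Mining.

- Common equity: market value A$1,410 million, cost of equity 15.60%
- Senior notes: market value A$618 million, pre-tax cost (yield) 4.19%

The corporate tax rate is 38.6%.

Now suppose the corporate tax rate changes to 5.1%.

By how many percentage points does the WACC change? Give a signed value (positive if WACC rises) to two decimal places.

+0.43 pp

Current WACC:
Total capital V = 1410 + 618 = 2028.
Equity: weight = 1410/2028 = 0.6953; cost = 15.6%.
Senior notes: weight = 618/2028 = 0.3047; after-tax cost = 4.19% × (1 − 38.6%) = 2.5727%.
WACC = 0.6953 × 15.6000% + 0.3047 × 2.5727% = 11.6301%.
After the change:
Total capital V = 1410 + 618 = 2028.
Equity: weight = 1410/2028 = 0.6953; cost = 15.6%.
Senior notes: weight = 618/2028 = 0.3047; after-tax cost = 4.19% × (1 − 5.1%) = 3.9763%.
WACC = 0.6953 × 15.6000% + 0.3047 × 3.9763% = 12.0579%.
Change in WACC = 12.0579% − 11.6301% = 0.4277 pp.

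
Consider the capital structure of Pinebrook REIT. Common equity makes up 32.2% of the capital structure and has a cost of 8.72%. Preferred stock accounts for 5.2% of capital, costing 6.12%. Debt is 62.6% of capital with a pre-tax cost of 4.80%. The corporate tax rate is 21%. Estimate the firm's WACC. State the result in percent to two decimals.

After-tax cost of debt = 4.8% × (1 − 21%) = 3.7920%.
WACC = 0.322 × 8.7200% + 0.052 × 6.1200% + 0.626 × 3.7920% = 5.4999%.

5.50%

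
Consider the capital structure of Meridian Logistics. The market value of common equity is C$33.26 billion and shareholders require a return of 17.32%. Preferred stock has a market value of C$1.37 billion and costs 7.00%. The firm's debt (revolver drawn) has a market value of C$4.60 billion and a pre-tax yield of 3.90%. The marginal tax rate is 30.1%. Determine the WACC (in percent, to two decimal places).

Total capital V = 33.26 + 1.37 + 4.6 = 39.23.
Equity: weight = 33.26/39.23 = 0.8478; cost = 17.32%.
Preferred: weight = 1.37/39.23 = 0.0349; cost = 7%.
Revolver drawn: weight = 4.6/39.23 = 0.1173; after-tax cost = 3.9% × (1 − 30.1%) = 2.7261%.
WACC = 0.8478 × 17.3200% + 0.0349 × 7.0000% + 0.1173 × 2.7261% = 15.2484%.

15.25%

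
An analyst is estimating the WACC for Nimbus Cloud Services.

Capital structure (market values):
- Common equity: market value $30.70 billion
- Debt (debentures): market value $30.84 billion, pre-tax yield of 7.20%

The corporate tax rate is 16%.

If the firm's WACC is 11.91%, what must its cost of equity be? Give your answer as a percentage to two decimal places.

Total capital V = 30.7 + 30.84 = 61.54.
Equity weight = 30.7/61.54 = 0.4989.
Debentures weight = 30.84/61.54 = 0.5011.
Debt contribution = 0.5011 × 7.2% × (1 − 16%) = 3.0309%.
Required equity contribution = 11.91% − 3.0309% = 8.8791%.
Re = 8.8791% / 0.4989 = 17.7987%.

17.80%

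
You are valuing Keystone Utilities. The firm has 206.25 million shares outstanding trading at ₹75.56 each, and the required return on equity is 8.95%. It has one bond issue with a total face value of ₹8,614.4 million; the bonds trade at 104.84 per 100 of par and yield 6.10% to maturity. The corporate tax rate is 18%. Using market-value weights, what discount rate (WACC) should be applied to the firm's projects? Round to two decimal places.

7.50%

Market value of equity E = 75.56 × 206.25m = 15584.25m. Market value of debt D = 8614.4m × 104.84/100 = 9031.33696m.
Total capital V = 15584.25 + 9031.33696 = 24615.58696.
Equity: weight = 15584.25/24615.58696 = 0.6331; cost = 8.95%.
Bonds outstanding: weight = 9031.33696/24615.58696 = 0.3669; after-tax cost = 6.1% × (1 − 18%) = 5.0020%.
WACC = 0.6331 × 8.9500% + 0.3669 × 5.0020% = 7.5015%.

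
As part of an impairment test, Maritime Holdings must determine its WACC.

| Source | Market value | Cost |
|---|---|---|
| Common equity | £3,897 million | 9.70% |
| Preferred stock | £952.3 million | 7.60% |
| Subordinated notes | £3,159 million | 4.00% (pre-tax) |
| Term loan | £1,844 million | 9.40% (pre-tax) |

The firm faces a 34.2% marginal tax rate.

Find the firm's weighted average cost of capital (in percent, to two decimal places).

6.57%

Total capital V = 3897 + 952.3 + 3159 + 1844 = 9852.3.
Equity: weight = 3897/9852.3 = 0.3955; cost = 9.7%.
Preferred: weight = 952.3/9852.3 = 0.0967; cost = 7.6%.
Subordinated notes: weight = 3159/9852.3 = 0.3206; after-tax cost = 4% × (1 − 34.2%) = 2.6320%.
Term loan: weight = 1844/9852.3 = 0.1872; after-tax cost = 9.4% × (1 − 34.2%) = 6.1852%.
WACC = 0.3955 × 9.7000% + 0.0967 × 7.6000% + 0.3206 × 2.6320% + 0.1872 × 6.1852% = 6.5729%.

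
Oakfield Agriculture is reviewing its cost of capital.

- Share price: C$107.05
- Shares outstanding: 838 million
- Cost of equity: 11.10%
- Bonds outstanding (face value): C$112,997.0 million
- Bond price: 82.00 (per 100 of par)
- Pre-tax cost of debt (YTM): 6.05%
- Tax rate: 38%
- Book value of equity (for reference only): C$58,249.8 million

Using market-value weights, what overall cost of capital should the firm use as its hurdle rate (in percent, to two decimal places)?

7.37%

Market value of equity E = 107.05 × 838m = 89707.9m. Market value of debt D = 112997m × 82.0/100 = 92657.54m.
Total capital V = 89707.9 + 92657.54 = 182365.44.
Equity: weight = 89707.9/182365.44 = 0.4919; cost = 11.1%.
Bonds outstanding: weight = 92657.54/182365.44 = 0.5081; after-tax cost = 6.05% × (1 − 38%) = 3.7510%.
WACC = 0.4919 × 11.1000% + 0.5081 × 3.7510% = 7.3661%.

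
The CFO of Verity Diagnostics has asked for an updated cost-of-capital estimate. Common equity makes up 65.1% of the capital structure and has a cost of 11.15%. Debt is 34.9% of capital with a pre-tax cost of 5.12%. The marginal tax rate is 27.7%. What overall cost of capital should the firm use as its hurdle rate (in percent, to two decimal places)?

After-tax cost of debt = 5.12% × (1 − 27.7%) = 3.7018%.
WACC = 0.651 × 11.1500% + 0.349 × 3.7018% = 8.5506%.

8.55%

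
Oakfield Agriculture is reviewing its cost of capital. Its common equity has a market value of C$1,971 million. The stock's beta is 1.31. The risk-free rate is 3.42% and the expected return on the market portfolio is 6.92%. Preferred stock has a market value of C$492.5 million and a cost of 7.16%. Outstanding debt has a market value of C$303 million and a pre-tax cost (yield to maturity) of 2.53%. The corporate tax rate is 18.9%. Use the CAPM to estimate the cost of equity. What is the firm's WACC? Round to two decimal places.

Market risk premium = 6.92% − 3.42% = 3.5%.
Cost of equity via CAPM: Re = 3.42% + 1.31 × 3.5% = 8.0050%.
Total capital V = 1971 + 492.5 + 303 = 2766.5.
Equity: weight = 1971/2766.5 = 0.7125; cost = 8.005%.
Preferred: weight = 492.5/2766.5 = 0.1780; cost = 7.16%.
Debt: weight = 303/2766.5 = 0.1095; after-tax cost = 2.53% × (1 − 18.9%) = 2.0518%.
WACC = 0.7125 × 8.0050% + 0.1780 × 7.1600% + 0.1095 × 2.0518% = 7.2026%.

7.20%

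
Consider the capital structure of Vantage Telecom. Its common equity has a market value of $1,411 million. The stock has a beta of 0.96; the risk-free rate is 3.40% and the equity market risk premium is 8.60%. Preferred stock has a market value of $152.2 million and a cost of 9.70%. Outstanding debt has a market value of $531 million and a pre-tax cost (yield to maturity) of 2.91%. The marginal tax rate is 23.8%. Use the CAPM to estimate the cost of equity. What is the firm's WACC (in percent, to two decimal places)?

Cost of equity via CAPM: Re = 3.4% + 0.96 × 8.6% = 11.6560%.
Total capital V = 1411 + 152.2 + 531 = 2094.2.
Equity: weight = 1411/2094.2 = 0.6738; cost = 11.656%.
Preferred: weight = 152.2/2094.2 = 0.0727; cost = 9.7%.
Debt: weight = 531/2094.2 = 0.2536; after-tax cost = 2.91% × (1 − 23.8%) = 2.2174%.
WACC = 0.6738 × 11.6560% + 0.0727 × 9.7000% + 0.2536 × 2.2174% = 9.1206%.

9.12%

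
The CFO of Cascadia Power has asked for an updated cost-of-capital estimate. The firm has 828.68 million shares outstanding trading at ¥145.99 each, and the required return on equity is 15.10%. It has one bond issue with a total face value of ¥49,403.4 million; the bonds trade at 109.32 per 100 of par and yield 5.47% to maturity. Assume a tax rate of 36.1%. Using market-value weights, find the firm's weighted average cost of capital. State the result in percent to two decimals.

11.52%

Market value of equity E = 145.99 × 828.68m = 120978.9932m. Market value of debt D = 49403.4m × 109.32/100 = 54007.79688m.
Total capital V = 120978.9932 + 54007.79688 = 174986.79008.
Equity: weight = 120978.9932/174986.79008 = 0.6914; cost = 15.1%.
Bonds outstanding: weight = 54007.79688/174986.79008 = 0.3086; after-tax cost = 5.47% × (1 − 36.1%) = 3.4953%.
WACC = 0.6914 × 15.1000% + 0.3086 × 3.4953% = 11.5183%.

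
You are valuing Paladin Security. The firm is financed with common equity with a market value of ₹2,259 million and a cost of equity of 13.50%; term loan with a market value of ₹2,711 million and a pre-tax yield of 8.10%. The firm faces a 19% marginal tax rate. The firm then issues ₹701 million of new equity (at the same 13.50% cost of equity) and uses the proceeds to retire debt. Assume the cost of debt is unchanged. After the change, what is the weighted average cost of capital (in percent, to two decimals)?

10.69%

After the change:
Total capital V = 2960 + 2010 = 4970.
Equity: weight = 2960/4970 = 0.5956; cost = 13.5%.
Term loan: weight = 2010/4970 = 0.4044; after-tax cost = 8.1% × (1 − 19%) = 6.5610%.
WACC = 0.5956 × 13.5000% + 0.4044 × 6.5610% = 10.6937%.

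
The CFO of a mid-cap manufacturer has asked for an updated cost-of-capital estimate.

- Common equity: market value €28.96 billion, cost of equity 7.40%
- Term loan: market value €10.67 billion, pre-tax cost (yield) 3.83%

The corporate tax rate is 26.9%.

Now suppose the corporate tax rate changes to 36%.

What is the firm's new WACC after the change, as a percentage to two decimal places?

6.07%

After the change:
Total capital V = 28.96 + 10.67 = 39.63.
Equity: weight = 28.96/39.63 = 0.7308; cost = 7.4%.
Term loan: weight = 10.67/39.63 = 0.2692; after-tax cost = 3.83% × (1 − 36%) = 2.4512%.
WACC = 0.7308 × 7.4000% + 0.2692 × 2.4512% = 6.0676%.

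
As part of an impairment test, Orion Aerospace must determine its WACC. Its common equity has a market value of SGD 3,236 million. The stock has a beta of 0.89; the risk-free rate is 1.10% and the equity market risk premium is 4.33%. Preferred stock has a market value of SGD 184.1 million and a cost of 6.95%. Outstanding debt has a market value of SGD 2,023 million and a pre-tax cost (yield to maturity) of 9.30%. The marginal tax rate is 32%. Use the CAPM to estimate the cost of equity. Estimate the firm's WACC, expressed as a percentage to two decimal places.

5.53%

Cost of equity via CAPM: Re = 1.1% + 0.89 × 4.33% = 4.9537%.
Total capital V = 3236 + 184.1 + 2023 = 5443.1.
Equity: weight = 3236/5443.1 = 0.5945; cost = 4.9537%.
Preferred: weight = 184.1/5443.1 = 0.0338; cost = 6.95%.
Debt: weight = 2023/5443.1 = 0.3717; after-tax cost = 9.3% × (1 − 32%) = 6.3240%.
WACC = 0.5945 × 4.9537% + 0.0338 × 6.9500% + 0.3717 × 6.3240% = 5.5305%.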